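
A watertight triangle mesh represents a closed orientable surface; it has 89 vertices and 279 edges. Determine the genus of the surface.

Every face is a triangle and each edge borders two faces, so 3F = 2·279, giving F = 186.
χ = V − E + F = 89 − 279 + 186 = -4.
For a closed orientable surface χ = 2 − 2g, so g = (2 − (-4))/2 = 3.

3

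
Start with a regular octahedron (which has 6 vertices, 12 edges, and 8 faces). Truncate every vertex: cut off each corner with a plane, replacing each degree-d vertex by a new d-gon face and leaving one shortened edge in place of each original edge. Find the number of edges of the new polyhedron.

Truncation replaces each original edge-end by a new vertex, so V′ = 2E = 24.
Each original edge survives, and each old vertex of degree d contributes d new edges; summing degrees gives Σd = 2E, so E′ = E + 2E = 3E = 36.
Each original face survives and each original vertex becomes one new face: F′ = F + V = 14.

36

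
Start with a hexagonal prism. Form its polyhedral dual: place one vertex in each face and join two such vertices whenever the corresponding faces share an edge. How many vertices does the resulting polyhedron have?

The base solid has V = 12, E = 18, F = 8.
The dual swaps V and F and preserves E: V′ = F = 8, E′ = E = 18, F′ = V = 12.

8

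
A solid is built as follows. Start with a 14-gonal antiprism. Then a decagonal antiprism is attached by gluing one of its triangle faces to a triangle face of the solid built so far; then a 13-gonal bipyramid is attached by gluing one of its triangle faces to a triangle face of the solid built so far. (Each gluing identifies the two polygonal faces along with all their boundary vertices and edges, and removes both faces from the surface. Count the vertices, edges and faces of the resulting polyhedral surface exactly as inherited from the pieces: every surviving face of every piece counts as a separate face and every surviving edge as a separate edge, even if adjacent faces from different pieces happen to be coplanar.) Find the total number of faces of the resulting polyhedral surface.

74

A 14-gonal antiprism: V=28, E=56, F=30.
Attach a decagonal antiprism (V=20, E=40, F=22) along a 3-gon: merge 3 vertices and 3 edges, delete both glued faces → V=45, E=93, F=50.
Attach a 13-gonal bipyramid (V=15, E=39, F=26) along a 3-gon: merge 3 vertices and 3 edges, delete both glued faces → V=57, E=129, F=74.
Check: V − E + F = 57 − 129 + 74 = 2.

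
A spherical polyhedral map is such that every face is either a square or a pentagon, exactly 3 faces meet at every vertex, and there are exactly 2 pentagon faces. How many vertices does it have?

Let x be the number of squares; then F = 2 + x.
Edge–face incidences: 2E = 5·2 + 4·x = 10 + 4x.
Every vertex has degree 3, so 3V = 2E.
Euler: V − E + F = 2 ⇒ (2E)/3 − E + (2 + x) = 2.
Multiply by 6: 2·(2E) − 3·(2E) + 6·(2 + x) = 12, i.e. 12 + 6x − (10 + 4x) = 12.
Collecting terms: 2x + 2 = 12, so 2x = 10, so x = 5.
Then 2E = 10 + 4·5 = 30, so E = 15, V = 2E/3 = 10, F = 2 + 5 = 7.

10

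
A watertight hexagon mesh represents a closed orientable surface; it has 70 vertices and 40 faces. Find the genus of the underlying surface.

Every face is a hexagon, so 2E = 6·40 = 240, giving E = 120.
χ = V − E + F = 70 − 120 + 40 = -10.
For a closed orientable surface χ = 2 − 2g, so g = (2 − (-10))/2 = 6.

6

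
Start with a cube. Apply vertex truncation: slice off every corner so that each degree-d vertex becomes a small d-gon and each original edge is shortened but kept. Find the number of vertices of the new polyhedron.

The base solid has V = 8, E = 12, F = 6.
Truncation replaces each original edge-end by a new vertex, so V′ = 2E = 24.
Each original edge survives, and each old vertex of degree d contributes d new edges; summing degrees gives Σd = 2E, so E′ = E + 2E = 3E = 36.
Each original face survives and each original vertex becomes one new face: F′ = F + V = 14.

24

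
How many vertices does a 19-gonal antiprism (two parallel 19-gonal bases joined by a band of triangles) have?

38

An antiprism on an n-gon has two n-gon caps and 2n triangles: V = 2·19 = 38, E = 4·19 = 76, F = 2·19 + 2 = 40.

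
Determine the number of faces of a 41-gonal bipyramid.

A bipyramid over an n-gon has 2n triangular faces and n + 2 vertices: V = 41 + 2 = 43, E = 3·41 = 123, F = 2·41 = 82.
Check: V − E + F = 43 − 123 + 82 = 2.

82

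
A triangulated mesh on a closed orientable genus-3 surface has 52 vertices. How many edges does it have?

χ = 2 − 2·3 = -4, and every face is a triangle so 3F = 2E.
V − E + F = -4 with E = 3F/2 gives 52 − (3/2 − 1)·F = -4, so F = 112 and E = 168.

168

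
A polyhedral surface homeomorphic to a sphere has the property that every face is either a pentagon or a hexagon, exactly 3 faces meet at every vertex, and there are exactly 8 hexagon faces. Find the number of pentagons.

12

Let x be the number of pentagons; then F = 8 + x.
Edge–face incidences: 2E = 6·8 + 5·x = 48 + 5x.
Every vertex has degree 3, so 3V = 2E.
Euler: V − E + F = 2 ⇒ (2E)/3 − E + (8 + x) = 2.
Multiply by 6: 2·(2E) − 3·(2E) + 6·(8 + x) = 12, i.e. 48 + 6x − (48 + 5x) = 12.
Collecting terms: x = 12.
Then 2E = 48 + 5·12 = 108, so E = 54, V = 2E/3 = 36, F = 8 + 12 = 20.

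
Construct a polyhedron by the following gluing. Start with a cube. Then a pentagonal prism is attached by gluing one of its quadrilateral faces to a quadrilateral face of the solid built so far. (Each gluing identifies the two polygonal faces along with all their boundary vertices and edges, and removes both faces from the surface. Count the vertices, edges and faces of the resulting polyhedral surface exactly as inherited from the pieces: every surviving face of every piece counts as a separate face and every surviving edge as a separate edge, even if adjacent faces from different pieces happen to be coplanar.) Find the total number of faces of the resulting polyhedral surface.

A cube: V=8, E=12, F=6.
Attach a pentagonal prism (V=10, E=15, F=7) along a 4-gon: merge 4 vertices and 4 edges, delete both glued faces → V=14, E=23, F=11.
Check: V − E + F = 14 − 23 + 11 = 2.

11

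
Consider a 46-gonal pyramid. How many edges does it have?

A pyramid on an n-gon base has one n-gon and n triangles: V = 46 + 1 = 47, E = 2·46 = 92, F = 46 + 1 = 47.

92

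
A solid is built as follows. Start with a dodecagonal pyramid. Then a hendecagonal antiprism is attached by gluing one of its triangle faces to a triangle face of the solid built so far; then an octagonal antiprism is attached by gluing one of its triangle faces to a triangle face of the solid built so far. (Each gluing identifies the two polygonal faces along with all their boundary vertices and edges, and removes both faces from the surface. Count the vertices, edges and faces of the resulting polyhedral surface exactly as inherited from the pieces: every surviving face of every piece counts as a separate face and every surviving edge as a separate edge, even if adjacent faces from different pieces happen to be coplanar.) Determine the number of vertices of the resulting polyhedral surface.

A dodecagonal pyramid: V=13, E=24, F=13.
Attach a hendecagonal antiprism (V=22, E=44, F=24) along a 3-gon: merge 3 vertices and 3 edges, delete both glued faces → V=32, E=65, F=35.
Attach an octagonal antiprism (V=16, E=32, F=18) along a 3-gon: merge 3 vertices and 3 edges, delete both glued faces → V=45, E=94, F=51.
Check: V − E + F = 45 − 94 + 51 = 2.

45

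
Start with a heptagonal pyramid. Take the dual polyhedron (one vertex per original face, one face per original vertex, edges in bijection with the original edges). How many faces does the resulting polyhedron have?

The base solid has V = 8, E = 14, F = 8.
The dual swaps V and F and preserves E: V′ = F = 8, E′ = E = 14, F′ = V = 8.

8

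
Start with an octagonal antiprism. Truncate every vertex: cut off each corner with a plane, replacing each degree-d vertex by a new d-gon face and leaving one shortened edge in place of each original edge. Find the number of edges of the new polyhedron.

The base solid has V = 16, E = 32, F = 18.
Truncation replaces each original edge-end by a new vertex, so V′ = 2E = 64.
Each original edge survives, and each old vertex of degree d contributes d new edges; summing degrees gives Σd = 2E, so E′ = E + 2E = 3E = 96.
Each original face survives and each original vertex becomes one new face: F′ = F + V = 34.

96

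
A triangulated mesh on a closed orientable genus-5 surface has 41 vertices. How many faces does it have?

98

χ = 2 − 2·5 = -8, and every face is a triangle so 3F = 2E.
V − E + F = -8 with E = 3F/2 gives 41 − (3/2 − 1)·F = -8, so F = 98 and E = 147.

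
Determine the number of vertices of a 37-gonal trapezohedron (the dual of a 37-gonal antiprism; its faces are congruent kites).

The n-trapezohedron (dual of the n-antiprism) has V = 2·37 + 2 = 76, E = 4·37 = 148, F = 2·37 = 74.

76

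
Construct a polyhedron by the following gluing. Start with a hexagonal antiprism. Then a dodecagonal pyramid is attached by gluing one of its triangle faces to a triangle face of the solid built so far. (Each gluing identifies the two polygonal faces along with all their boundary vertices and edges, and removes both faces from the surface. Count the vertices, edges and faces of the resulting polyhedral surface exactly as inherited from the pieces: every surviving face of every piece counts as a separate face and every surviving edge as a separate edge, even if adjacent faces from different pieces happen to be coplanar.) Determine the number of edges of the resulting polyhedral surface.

45

A hexagonal antiprism: V=12, E=24, F=14.
Attach a dodecagonal pyramid (V=13, E=24, F=13) along a 3-gon: merge 3 vertices and 3 edges, delete both glued faces → V=22, E=45, F=25.
Check: V − E + F = 22 − 45 + 25 = 2.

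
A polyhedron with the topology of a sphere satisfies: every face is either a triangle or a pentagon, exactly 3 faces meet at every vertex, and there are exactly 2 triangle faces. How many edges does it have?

18

Let x be the number of pentagons; then F = 2 + x.
Edge–face incidences: 2E = 3·2 + 5·x = 6 + 5x.
Every vertex has degree 3, so 3V = 2E.
Euler: V − E + F = 2 ⇒ (2E)/3 − E + (2 + x) = 2.
Multiply by 6: 2·(2E) − 3·(2E) + 6·(2 + x) = 12, i.e. 12 + 6x − (6 + 5x) = 12.
Collecting terms: x + 6 = 12, so x = 6.
Then 2E = 6 + 5·6 = 36, so E = 18, V = 2E/3 = 12, F = 2 + 6 = 8.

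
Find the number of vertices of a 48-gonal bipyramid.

50

A bipyramid over an n-gon has 2n triangular faces and n + 2 vertices: V = 48 + 2 = 50, E = 3·48 = 144, F = 2·48 = 96.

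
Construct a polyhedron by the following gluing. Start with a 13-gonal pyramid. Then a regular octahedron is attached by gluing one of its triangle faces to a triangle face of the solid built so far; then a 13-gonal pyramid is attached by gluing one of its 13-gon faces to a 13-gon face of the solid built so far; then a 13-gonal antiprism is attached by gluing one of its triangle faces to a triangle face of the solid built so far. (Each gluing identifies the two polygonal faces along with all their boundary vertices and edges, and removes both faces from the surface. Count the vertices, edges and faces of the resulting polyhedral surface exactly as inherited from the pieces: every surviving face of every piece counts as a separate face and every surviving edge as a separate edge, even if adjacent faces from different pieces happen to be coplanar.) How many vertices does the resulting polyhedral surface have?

A 13-gonal pyramid: V=14, E=26, F=14.
Attach a regular octahedron (V=6, E=12, F=8) along a 3-gon: merge 3 vertices and 3 edges, delete both glued faces → V=17, E=35, F=20.
Attach a 13-gonal pyramid (V=14, E=26, F=14) along a 13-gon: merge 13 vertices and 13 edges, delete both glued faces → V=18, E=48, F=32.
Attach a 13-gonal antiprism (V=26, E=52, F=28) along a 3-gon: merge 3 vertices and 3 edges, delete both glued faces → V=41, E=97, F=58.
Check: V − E + F = 41 − 97 + 58 = 2.

41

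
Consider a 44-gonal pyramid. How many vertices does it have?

A pyramid on an n-gon base has one n-gon and n triangles: V = 44 + 1 = 45, E = 2·44 = 88, F = 44 + 1 = 45.
Check: V − E + F = 45 − 88 + 45 = 2.

45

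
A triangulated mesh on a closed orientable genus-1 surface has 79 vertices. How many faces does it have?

χ = 2 − 2·1 = 0, and every face is a triangle so 3F = 2E.
V − E + F = 0 with E = 3F/2 gives 79 − (3/2 − 1)·F = 0, so F = 158 and E = 237.

158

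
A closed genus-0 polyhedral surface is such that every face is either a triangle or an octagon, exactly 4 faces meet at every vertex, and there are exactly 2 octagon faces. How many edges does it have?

Let x be the number of triangles; then F = 2 + x.
Edge–face incidences: 2E = 8·2 + 3·x = 16 + 3x.
Every vertex has degree 4, so 4V = 2E.
Euler: V − E + F = 2 ⇒ (2E)/4 − E + (2 + x) = 2.
Multiply by 8: 2·(2E) − 4·(2E) + 8·(2 + x) = 16, i.e. 16 + 8x − 2·(16 + 3x) = 16.
Collecting terms: 2x − 16 = 16, so 2x = 32, so x = 16.
Then 2E = 16 + 3·16 = 64, so E = 32, V = 2E/4 = 16, F = 2 + 16 = 18.

32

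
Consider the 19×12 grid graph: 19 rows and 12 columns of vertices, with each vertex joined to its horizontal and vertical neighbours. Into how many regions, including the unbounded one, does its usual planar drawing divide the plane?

The grid has V = 19·12 = 228 vertices and E = 19·11 + 12·18 = 425 edges.
F = 2 − V + E = 2 − 228 + 425 = 199.

199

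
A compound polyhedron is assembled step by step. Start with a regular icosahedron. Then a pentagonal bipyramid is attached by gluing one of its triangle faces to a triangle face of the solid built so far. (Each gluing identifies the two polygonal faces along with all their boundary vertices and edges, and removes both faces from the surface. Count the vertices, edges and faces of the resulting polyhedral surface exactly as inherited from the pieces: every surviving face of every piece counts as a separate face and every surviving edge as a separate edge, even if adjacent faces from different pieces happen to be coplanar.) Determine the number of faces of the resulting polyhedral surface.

28

A regular icosahedron: V=12, E=30, F=20.
Attach a pentagonal bipyramid (V=7, E=15, F=10) along a 3-gon: merge 3 vertices and 3 edges, delete both glued faces → V=16, E=42, F=28.
Check: V − E + F = 16 − 42 + 28 = 2.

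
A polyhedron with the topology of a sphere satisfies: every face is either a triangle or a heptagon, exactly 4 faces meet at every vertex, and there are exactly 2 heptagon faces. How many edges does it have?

28

Let x be the number of triangles; then F = 2 + x.
Edge–face incidences: 2E = 7·2 + 3·x = 14 + 3x.
Every vertex has degree 4, so 4V = 2E.
Euler: V − E + F = 2 ⇒ (2E)/4 − E + (2 + x) = 2.
Multiply by 8: 2·(2E) − 4·(2E) + 8·(2 + x) = 16, i.e. 16 + 8x − 2·(14 + 3x) = 16.
Collecting terms: 2x − 12 = 16, so 2x = 28, so x = 14.
Then 2E = 14 + 3·14 = 56, so E = 28, V = 2E/4 = 14, F = 2 + 14 = 16.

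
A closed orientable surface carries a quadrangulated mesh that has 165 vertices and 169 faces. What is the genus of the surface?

Every face is a square, so 2E = 4·169 = 676, giving E = 338.
χ = V − E + F = 165 − 338 + 169 = -4.
For a closed orientable surface χ = 2 − 2g, so g = (2 − (-4))/2 = 3.

3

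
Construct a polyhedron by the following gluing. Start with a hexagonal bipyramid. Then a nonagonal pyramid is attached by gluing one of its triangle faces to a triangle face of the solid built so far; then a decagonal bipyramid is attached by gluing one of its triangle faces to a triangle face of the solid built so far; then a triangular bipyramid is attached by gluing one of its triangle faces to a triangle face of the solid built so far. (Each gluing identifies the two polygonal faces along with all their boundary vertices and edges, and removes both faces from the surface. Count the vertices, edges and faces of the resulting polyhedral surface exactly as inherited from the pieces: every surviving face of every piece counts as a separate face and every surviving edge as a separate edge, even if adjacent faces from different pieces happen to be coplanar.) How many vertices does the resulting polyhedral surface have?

A hexagonal bipyramid: V=8, E=18, F=12.
Attach a nonagonal pyramid (V=10, E=18, F=10) along a 3-gon: merge 3 vertices and 3 edges, delete both glued faces → V=15, E=33, F=20.
Attach a decagonal bipyramid (V=12, E=30, F=20) along a 3-gon: merge 3 vertices and 3 edges, delete both glued faces → V=24, E=60, F=38.
Attach a triangular bipyramid (V=5, E=9, F=6) along a 3-gon: merge 3 vertices and 3 edges, delete both glued faces → V=26, E=66, F=42.
Check: V − E + F = 26 − 66 + 42 = 2.

26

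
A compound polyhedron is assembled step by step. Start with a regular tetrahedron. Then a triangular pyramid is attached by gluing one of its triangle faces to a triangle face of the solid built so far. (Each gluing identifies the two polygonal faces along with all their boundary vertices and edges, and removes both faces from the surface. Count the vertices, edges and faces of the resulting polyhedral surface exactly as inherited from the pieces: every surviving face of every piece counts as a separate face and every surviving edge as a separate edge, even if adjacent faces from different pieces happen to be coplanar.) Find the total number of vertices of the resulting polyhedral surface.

A regular tetrahedron: V=4, E=6, F=4.
Attach a triangular pyramid (V=4, E=6, F=4) along a 3-gon: merge 3 vertices and 3 edges, delete both glued faces → V=5, E=9, F=6.
Check: V − E + F = 5 − 9 + 6 = 2.

5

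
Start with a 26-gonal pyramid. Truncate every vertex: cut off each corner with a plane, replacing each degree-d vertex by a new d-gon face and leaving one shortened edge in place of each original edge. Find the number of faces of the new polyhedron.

The base solid has V = 27, E = 52, F = 27.
Truncation replaces each original edge-end by a new vertex, so V′ = 2E = 104.
Each original edge survives, and each old vertex of degree d contributes d new edges; summing degrees gives Σd = 2E, so E′ = E + 2E = 3E = 156.
Each original face survives and each original vertex becomes one new face: F′ = F + V = 54.

54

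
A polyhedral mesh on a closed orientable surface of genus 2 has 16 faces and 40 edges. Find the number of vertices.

For a closed orientable surface of genus 2, χ = 2 − 2·2 = -2.
V = -2 + E − F = -2 + 40 − 16 = 22.

22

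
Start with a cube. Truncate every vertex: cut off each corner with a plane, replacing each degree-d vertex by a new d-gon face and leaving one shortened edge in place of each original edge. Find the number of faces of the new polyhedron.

14

The base solid has V = 8, E = 12, F = 6.
Truncation replaces each original edge-end by a new vertex, so V′ = 2E = 24.
Each original edge survives, and each old vertex of degree d contributes d new edges; summing degrees gives Σd = 2E, so E′ = E + 2E = 3E = 36.
Each original face survives and each original vertex becomes one new face: F′ = F + V = 14.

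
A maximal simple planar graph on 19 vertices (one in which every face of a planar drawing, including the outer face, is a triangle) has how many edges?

51

In a plane triangulation 3F = 2E and V − E + F = 2, so E = 3V − 6 = 3·19 − 6 = 51.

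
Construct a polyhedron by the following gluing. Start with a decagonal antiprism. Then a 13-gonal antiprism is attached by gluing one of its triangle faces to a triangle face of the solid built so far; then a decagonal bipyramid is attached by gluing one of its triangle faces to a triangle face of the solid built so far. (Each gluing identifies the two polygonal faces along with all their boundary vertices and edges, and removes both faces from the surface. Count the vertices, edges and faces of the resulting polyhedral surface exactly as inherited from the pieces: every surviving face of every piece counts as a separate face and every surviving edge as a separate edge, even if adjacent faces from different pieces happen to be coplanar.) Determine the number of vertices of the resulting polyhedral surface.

A decagonal antiprism: V=20, E=40, F=22.
Attach a 13-gonal antiprism (V=26, E=52, F=28) along a 3-gon: merge 3 vertices and 3 edges, delete both glued faces → V=43, E=89, F=48.
Attach a decagonal bipyramid (V=12, E=30, F=20) along a 3-gon: merge 3 vertices and 3 edges, delete both glued faces → V=52, E=116, F=66.
Check: V − E + F = 52 − 116 + 66 = 2.

52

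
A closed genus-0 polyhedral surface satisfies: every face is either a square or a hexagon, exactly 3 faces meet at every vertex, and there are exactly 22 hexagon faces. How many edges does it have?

Let x be the number of squares; then F = 22 + x.
Edge–face incidences: 2E = 6·22 + 4·x = 132 + 4x.
Every vertex has degree 3, so 3V = 2E.
Euler: V − E + F = 2 ⇒ (2E)/3 − E + (22 + x) = 2.
Multiply by 6: 2·(2E) − 3·(2E) + 6·(22 + x) = 12, i.e. 132 + 6x − (132 + 4x) = 12.
Collecting terms: 2x = 12, so x = 6.
Then 2E = 132 + 4·6 = 156, so E = 78, V = 2E/3 = 52, F = 22 + 6 = 28.

78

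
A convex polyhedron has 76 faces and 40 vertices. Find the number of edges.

Here V − E + F = 2.
E = V + F − (2) = 40 + 76 − (2) = 114.

114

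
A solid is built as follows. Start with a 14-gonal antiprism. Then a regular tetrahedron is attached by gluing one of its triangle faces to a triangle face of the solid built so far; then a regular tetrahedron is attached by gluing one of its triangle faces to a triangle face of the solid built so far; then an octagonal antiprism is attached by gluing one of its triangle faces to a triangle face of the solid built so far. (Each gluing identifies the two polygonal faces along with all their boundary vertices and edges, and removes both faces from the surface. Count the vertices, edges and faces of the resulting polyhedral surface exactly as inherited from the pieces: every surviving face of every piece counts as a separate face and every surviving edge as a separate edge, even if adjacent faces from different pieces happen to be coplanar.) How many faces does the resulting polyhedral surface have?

50

A 14-gonal antiprism: V=28, E=56, F=30.
Attach a regular tetrahedron (V=4, E=6, F=4) along a 3-gon: merge 3 vertices and 3 edges, delete both glued faces → V=29, E=59, F=32.
Attach a regular tetrahedron (V=4, E=6, F=4) along a 3-gon: merge 3 vertices and 3 edges, delete both glued faces → V=30, E=62, F=34.
Attach an octagonal antiprism (V=16, E=32, F=18) along a 3-gon: merge 3 vertices and 3 edges, delete both glued faces → V=43, E=91, F=50.
Check: V − E + F = 43 − 91 + 50 = 2.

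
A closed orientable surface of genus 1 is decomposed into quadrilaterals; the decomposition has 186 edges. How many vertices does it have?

93

χ = 2 − 2·1 = 0, and every face is a square so 4F = 2E.
F = 2E/4 = 93. Then V = 0 + E − F = 0 + 186 − 93 = 93.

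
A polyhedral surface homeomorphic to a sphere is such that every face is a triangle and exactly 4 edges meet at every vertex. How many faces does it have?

Each face has 3 edges and each edge borders two faces, so 2E = 3F.
Each vertex has degree 4, so 4V = 2E and hence V = 3F/4.
Euler: V − E + F = 2 ⇒ (3F/4) − (3F/2) + F = 2.
Multiply by 8: (6 − 12 + 8)F = 16, i.e. 2F = 16.
So F = 8, E = 3·8/2 = 12, V = 3·8/4 = 6.

8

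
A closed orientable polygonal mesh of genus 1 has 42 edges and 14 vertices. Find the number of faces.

For a closed orientable surface of genus 1, χ = 2 − 2·1 = 0.
F = 0 − V + E = 0 − 14 + 42 = 28.

28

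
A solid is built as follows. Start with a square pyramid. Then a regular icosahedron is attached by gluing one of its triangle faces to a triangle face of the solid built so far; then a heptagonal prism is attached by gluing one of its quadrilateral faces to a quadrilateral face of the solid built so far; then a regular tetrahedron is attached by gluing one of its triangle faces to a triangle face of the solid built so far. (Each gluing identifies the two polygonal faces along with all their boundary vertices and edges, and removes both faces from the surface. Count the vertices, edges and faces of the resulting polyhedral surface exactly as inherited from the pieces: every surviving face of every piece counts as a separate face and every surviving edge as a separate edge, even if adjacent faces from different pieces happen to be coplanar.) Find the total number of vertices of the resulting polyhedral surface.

25

A square pyramid: V=5, E=8, F=5.
Attach a regular icosahedron (V=12, E=30, F=20) along a 3-gon: merge 3 vertices and 3 edges, delete both glued faces → V=14, E=35, F=23.
Attach a heptagonal prism (V=14, E=21, F=9) along a 4-gon: merge 4 vertices and 4 edges, delete both glued faces → V=24, E=52, F=30.
Attach a regular tetrahedron (V=4, E=6, F=4) along a 3-gon: merge 3 vertices and 3 edges, delete both glued faces → V=25, E=55, F=32.
Check: V − E + F = 25 − 55 + 32 = 2.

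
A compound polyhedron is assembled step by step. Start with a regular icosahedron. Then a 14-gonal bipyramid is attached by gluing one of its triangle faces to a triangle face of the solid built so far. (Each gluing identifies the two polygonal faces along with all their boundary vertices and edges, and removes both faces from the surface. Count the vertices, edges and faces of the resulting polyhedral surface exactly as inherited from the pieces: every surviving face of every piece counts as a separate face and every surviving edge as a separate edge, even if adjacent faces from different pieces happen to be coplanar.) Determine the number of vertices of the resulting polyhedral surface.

25

A regular icosahedron: V=12, E=30, F=20.
Attach a 14-gonal bipyramid (V=16, E=42, F=28) along a 3-gon: merge 3 vertices and 3 edges, delete both glued faces → V=25, E=69, F=46.
Check: V − E + F = 25 − 69 + 46 = 2.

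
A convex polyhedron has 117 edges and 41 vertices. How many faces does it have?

78

Here V − E + F = 2.
F = 2 − V + E = 2 − 41 + 117 = 78.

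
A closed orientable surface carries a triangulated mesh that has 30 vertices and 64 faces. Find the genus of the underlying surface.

Every face is a triangle, so 2E = 3·64 = 192, giving E = 96.
χ = V − E + F = 30 − 96 + 64 = -2.
For a closed orientable surface χ = 2 − 2g, so g = (2 − (-2))/2 = 2.

2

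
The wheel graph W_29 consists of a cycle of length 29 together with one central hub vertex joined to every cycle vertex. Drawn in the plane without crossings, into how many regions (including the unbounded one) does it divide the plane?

W_29 has V = 29 + 1 = 30 vertices and E = 2·29 = 58 edges.
By Euler's formula F = 2 − V + E = 2 − 30 + 58 = 30.

30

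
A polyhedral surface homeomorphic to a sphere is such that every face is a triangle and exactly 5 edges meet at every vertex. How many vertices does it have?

12

Each face has 3 edges and each edge borders two faces, so 2E = 3F.
Each vertex has degree 5, so 5V = 2E and hence V = 3F/5.
Euler: V − E + F = 2 ⇒ (3F/5) − (3F/2) + F = 2.
Multiply by 10: (6 − 15 + 10)F = 20, i.e. 1F = 20.
So F = 20, E = 3·20/2 = 30, V = 3·20/5 = 12.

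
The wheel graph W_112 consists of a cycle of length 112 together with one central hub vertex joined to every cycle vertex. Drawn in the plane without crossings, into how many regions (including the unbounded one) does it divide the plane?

113

W_112 has V = 112 + 1 = 113 vertices and E = 2·112 = 224 edges.
By Euler's formula F = 2 − V + E = 2 − 113 + 224 = 113.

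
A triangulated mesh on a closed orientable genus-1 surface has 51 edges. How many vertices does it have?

17

χ = 2 − 2·1 = 0, and every face is a triangle so 3F = 2E.
F = 2E/3 = 34. Then V = 0 + E − F = 0 + 51 − 34 = 17.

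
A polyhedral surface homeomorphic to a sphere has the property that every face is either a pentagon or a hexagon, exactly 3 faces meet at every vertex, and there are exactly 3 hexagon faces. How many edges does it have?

39

Let x be the number of pentagons; then F = 3 + x.
Edge–face incidences: 2E = 6·3 + 5·x = 18 + 5x.
Every vertex has degree 3, so 3V = 2E.
Euler: V − E + F = 2 ⇒ (2E)/3 − E + (3 + x) = 2.
Multiply by 6: 2·(2E) − 3·(2E) + 6·(3 + x) = 12, i.e. 18 + 6x − (18 + 5x) = 12.
Collecting terms: x = 12.
Then 2E = 18 + 5·12 = 78, so E = 39, V = 2E/3 = 26, F = 3 + 12 = 15.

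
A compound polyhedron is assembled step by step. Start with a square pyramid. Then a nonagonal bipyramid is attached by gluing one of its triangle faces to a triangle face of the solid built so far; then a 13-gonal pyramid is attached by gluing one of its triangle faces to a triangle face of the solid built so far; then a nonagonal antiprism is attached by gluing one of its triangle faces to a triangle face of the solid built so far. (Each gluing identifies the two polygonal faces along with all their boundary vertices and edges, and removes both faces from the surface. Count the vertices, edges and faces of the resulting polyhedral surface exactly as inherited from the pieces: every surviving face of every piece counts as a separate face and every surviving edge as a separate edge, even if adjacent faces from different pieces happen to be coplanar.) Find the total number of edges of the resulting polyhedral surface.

88

A square pyramid: V=5, E=8, F=5.
Attach a nonagonal bipyramid (V=11, E=27, F=18) along a 3-gon: merge 3 vertices and 3 edges, delete both glued faces → V=13, E=32, F=21.
Attach a 13-gonal pyramid (V=14, E=26, F=14) along a 3-gon: merge 3 vertices and 3 edges, delete both glued faces → V=24, E=55, F=33.
Attach a nonagonal antiprism (V=18, E=36, F=20) along a 3-gon: merge 3 vertices and 3 edges, delete both glued faces → V=39, E=88, F=51.
Check: V − E + F = 39 − 88 + 51 = 2.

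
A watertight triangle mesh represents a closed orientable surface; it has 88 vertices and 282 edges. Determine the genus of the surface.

4

Every face is a triangle and each edge borders two faces, so 3F = 2·282, giving F = 188.
χ = V − E + F = 88 − 282 + 188 = -6.
For a closed orientable surface χ = 2 − 2g, so g = (2 − (-6))/2 = 4.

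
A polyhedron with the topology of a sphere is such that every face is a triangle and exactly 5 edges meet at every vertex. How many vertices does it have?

12

Each face has 3 edges and each edge borders two faces, so 2E = 3F.
Each vertex has degree 5, so 5V = 2E and hence V = 3F/5.
Euler: V − E + F = 2 ⇒ (3F/5) − (3F/2) + F = 2.
Multiply by 10: (6 − 15 + 10)F = 20, i.e. 1F = 20.
So F = 20, E = 3·20/2 = 30, V = 3·20/5 = 12.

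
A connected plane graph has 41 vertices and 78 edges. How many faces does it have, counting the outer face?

Euler's formula for a connected plane graph: V − E + F = 2, so F = 2 − 41 + 78 = 39.

39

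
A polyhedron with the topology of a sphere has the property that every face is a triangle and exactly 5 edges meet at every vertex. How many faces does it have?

20

Each face has 3 edges and each edge borders two faces, so 2E = 3F.
Each vertex has degree 5, so 5V = 2E and hence V = 3F/5.
Euler: V − E + F = 2 ⇒ (3F/5) − (3F/2) + F = 2.
Multiply by 10: (6 − 15 + 10)F = 20, i.e. 1F = 20.
So F = 20, E = 3·20/2 = 30, V = 3·20/5 = 12.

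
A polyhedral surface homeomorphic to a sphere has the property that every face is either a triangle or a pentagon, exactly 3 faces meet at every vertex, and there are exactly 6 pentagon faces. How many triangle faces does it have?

Let x be the number of triangles; then F = 6 + x.
Edge–face incidences: 2E = 5·6 + 3·x = 30 + 3x.
Every vertex has degree 3, so 3V = 2E.
Euler: V − E + F = 2 ⇒ (2E)/3 − E + (6 + x) = 2.
Multiply by 6: 2·(2E) − 3·(2E) + 6·(6 + x) = 12, i.e. 36 + 6x − (30 + 3x) = 12.
Collecting terms: 3x + 6 = 12, so 3x = 6, so x = 2.
Then 2E = 30 + 3·2 = 36, so E = 18, V = 2E/3 = 12, F = 6 + 2 = 8.

2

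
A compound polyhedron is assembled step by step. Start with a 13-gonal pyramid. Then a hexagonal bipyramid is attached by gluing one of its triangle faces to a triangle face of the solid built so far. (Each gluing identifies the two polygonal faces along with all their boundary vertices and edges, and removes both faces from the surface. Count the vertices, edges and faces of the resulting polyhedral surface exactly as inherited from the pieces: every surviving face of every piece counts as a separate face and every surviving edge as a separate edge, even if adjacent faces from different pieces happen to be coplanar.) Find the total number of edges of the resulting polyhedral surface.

41

A 13-gonal pyramid: V=14, E=26, F=14.
Attach a hexagonal bipyramid (V=8, E=18, F=12) along a 3-gon: merge 3 vertices and 3 edges, delete both glued faces → V=19, E=41, F=24.
Check: V − E + F = 19 − 41 + 24 = 2.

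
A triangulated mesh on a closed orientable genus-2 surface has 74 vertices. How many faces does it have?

χ = 2 − 2·2 = -2, and every face is a triangle so 3F = 2E.
V − E + F = -2 with E = 3F/2 gives 74 − (3/2 − 1)·F = -2, so F = 152 and E = 228.

152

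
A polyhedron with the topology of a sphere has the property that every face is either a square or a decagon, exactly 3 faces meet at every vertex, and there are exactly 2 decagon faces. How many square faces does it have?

10

Let x be the number of squares; then F = 2 + x.
Edge–face incidences: 2E = 10·2 + 4·x = 20 + 4x.
Every vertex has degree 3, so 3V = 2E.
Euler: V − E + F = 2 ⇒ (2E)/3 − E + (2 + x) = 2.
Multiply by 6: 2·(2E) − 3·(2E) + 6·(2 + x) = 12, i.e. 12 + 6x − (20 + 4x) = 12.
Collecting terms: 2x − 8 = 12, so 2x = 20, so x = 10.
Then 2E = 20 + 4·10 = 60, so E = 30, V = 2E/3 = 20, F = 2 + 10 = 12.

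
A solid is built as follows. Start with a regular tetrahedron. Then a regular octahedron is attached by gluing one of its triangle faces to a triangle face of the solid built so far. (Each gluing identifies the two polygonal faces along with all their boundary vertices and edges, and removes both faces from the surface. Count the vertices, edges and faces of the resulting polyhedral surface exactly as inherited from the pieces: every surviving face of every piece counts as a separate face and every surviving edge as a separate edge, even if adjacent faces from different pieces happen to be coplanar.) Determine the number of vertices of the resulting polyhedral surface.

7

A regular tetrahedron: V=4, E=6, F=4.
Attach a regular octahedron (V=6, E=12, F=8) along a 3-gon: merge 3 vertices and 3 edges, delete both glued faces → V=7, E=15, F=10.
Check: V − E + F = 7 − 15 + 10 = 2.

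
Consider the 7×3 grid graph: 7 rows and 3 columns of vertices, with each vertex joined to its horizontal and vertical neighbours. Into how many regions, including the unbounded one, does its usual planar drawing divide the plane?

13

The grid has V = 7·3 = 21 vertices and E = 7·2 + 3·6 = 32 edges.
F = 2 − V + E = 2 − 21 + 32 = 13.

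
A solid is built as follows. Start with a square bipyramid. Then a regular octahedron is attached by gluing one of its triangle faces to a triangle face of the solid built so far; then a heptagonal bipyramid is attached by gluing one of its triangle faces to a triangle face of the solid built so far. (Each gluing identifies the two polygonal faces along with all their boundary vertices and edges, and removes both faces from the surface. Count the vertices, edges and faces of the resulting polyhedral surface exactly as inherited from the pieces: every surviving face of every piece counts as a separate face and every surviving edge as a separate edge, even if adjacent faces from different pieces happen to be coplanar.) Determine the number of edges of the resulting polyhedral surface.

A square bipyramid: V=6, E=12, F=8.
Attach a regular octahedron (V=6, E=12, F=8) along a 3-gon: merge 3 vertices and 3 edges, delete both glued faces → V=9, E=21, F=14.
Attach a heptagonal bipyramid (V=9, E=21, F=14) along a 3-gon: merge 3 vertices and 3 edges, delete both glued faces → V=15, E=39, F=26.
Check: V − E + F = 15 − 39 + 26 = 2.

39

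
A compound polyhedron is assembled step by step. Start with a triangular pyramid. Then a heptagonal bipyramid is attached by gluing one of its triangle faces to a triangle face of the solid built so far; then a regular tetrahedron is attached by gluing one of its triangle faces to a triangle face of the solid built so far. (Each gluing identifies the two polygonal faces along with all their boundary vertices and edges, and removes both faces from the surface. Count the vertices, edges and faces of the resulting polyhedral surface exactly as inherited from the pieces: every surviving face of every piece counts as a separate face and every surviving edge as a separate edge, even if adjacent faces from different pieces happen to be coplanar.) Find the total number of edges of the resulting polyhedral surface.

27

A triangular pyramid: V=4, E=6, F=4.
Attach a heptagonal bipyramid (V=9, E=21, F=14) along a 3-gon: merge 3 vertices and 3 edges, delete both glued faces → V=10, E=24, F=16.
Attach a regular tetrahedron (V=4, E=6, F=4) along a 3-gon: merge 3 vertices and 3 edges, delete both glued faces → V=11, E=27, F=18.
Check: V − E + F = 11 − 27 + 18 = 2.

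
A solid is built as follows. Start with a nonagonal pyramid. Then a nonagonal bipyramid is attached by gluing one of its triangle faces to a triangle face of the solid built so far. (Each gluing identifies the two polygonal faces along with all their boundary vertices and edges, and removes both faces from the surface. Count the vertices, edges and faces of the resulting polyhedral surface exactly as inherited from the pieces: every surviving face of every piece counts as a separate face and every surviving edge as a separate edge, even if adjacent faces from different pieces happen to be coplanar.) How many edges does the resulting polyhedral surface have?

42

A nonagonal pyramid: V=10, E=18, F=10.
Attach a nonagonal bipyramid (V=11, E=27, F=18) along a 3-gon: merge 3 vertices and 3 edges, delete both glued faces → V=18, E=42, F=26.
Check: V − E + F = 18 − 42 + 26 = 2.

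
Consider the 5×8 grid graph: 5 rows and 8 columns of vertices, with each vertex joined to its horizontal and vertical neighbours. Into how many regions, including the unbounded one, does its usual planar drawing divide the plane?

29

The grid has V = 5·8 = 40 vertices and E = 5·7 + 8·4 = 67 edges.
F = 2 − V + E = 2 − 40 + 67 = 29.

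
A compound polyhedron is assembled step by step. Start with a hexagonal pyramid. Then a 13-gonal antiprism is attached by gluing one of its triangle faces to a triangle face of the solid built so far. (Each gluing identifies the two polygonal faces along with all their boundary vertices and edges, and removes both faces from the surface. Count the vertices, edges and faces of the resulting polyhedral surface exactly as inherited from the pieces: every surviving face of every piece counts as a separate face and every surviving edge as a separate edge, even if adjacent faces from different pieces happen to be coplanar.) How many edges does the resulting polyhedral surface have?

61

A hexagonal pyramid: V=7, E=12, F=7.
Attach a 13-gonal antiprism (V=26, E=52, F=28) along a 3-gon: merge 3 vertices and 3 edges, delete both glued faces → V=30, E=61, F=33.
Check: V − E + F = 30 − 61 + 33 = 2.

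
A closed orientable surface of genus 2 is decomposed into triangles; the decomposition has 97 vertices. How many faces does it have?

χ = 2 − 2·2 = -2, and every face is a triangle so 3F = 2E.
V − E + F = -2 with E = 3F/2 gives 97 − (3/2 − 1)·F = -2, so F = 198 and E = 297.

198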